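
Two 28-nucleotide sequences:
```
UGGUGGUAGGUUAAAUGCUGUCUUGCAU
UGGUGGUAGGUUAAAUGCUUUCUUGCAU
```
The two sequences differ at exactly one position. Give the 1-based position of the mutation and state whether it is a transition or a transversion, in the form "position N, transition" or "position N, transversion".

position 20, transversion

The sequences differ only at position 20: G→U (purine→pyrimidine), a transversion.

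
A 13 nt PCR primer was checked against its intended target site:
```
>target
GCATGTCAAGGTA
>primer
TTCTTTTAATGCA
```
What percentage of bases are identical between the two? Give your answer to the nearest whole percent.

46%

Mismatches at positions 1, 2, 3, 5, 7, 10, 12 (1-based): 7 of 13.
Identical positions: 6/13 = 46.15% → 46%.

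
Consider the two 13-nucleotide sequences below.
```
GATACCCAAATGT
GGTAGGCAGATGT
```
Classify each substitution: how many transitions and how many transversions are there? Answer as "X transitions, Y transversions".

Mismatches (1-based):
position 2: A→G (purine→purine, transition)
position 5: C→G (pyrimidine→purine, transversion)
position 6: C→G (pyrimidine→purine, transversion)
position 9: A→G (purine→purine, transition)

2 transitions, 2 transversions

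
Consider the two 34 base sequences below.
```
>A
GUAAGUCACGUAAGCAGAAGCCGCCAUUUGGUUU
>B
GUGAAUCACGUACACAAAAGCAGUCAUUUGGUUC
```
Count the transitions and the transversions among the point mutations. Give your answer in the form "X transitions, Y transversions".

Transitions (purine↔purine or pyrimidine↔pyrimidine): 3 A→G, 5 G→A, 14 G→A, 17 G→A, 24 C→U, 34 U→C.
Transversions (purine↔pyrimidine): 13 A→C, 22 C→A.

6 transitions, 2 transversions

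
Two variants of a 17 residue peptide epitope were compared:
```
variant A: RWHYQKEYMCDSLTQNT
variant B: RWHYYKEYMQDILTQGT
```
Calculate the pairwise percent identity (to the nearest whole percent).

76%

Mismatches at positions 5, 10, 12, 16 (1-based): 4 of 17.
Identical positions: 13/17 = 76.47% → 76%.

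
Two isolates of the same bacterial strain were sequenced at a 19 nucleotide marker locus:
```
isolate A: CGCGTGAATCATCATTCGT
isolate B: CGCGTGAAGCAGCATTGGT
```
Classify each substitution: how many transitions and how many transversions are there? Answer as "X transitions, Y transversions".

Transitions (purine↔purine or pyrimidine↔pyrimidine): none.
Transversions (purine↔pyrimidine): 9 T→G, 12 T→G, 17 C→G.

0 transitions, 3 transversions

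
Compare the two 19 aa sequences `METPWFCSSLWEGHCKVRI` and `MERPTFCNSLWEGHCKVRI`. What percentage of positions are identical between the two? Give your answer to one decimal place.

3 positions differ (3, 5, 8), so 16 of 19 match: 16/19 = 84.21%.

84.2%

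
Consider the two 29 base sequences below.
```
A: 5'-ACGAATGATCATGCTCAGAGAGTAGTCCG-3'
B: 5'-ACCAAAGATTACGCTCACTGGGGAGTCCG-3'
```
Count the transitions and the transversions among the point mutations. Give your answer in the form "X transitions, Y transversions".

3 transitions, 5 transversions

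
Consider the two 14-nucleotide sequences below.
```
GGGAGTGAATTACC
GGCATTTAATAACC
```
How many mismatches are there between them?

Comparing position by position, 4 sites differ: 3 (G/C), 5 (G/T), 7 (G/T), 11 (T/A).

4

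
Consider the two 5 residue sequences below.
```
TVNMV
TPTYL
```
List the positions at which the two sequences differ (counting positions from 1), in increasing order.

Differences at position 2 (V→P), position 3 (N→T), position 4 (M→Y), position 5 (V→L).

2, 3, 4, 5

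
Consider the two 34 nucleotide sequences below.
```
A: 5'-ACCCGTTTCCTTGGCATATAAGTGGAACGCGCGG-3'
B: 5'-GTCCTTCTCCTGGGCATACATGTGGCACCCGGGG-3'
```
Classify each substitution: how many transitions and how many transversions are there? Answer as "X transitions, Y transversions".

Mismatches (1-based):
base 1: A→G (purine→purine, transition)
base 2: C→T (pyrimidine→pyrimidine, transition)
base 5: G→T (purine→pyrimidine, transversion)
base 7: T→C (pyrimidine→pyrimidine, transition)
base 12: T→G (pyrimidine→purine, transversion)
base 19: T→C (pyrimidine→pyrimidine, transition)
base 21: A→T (purine→pyrimidine, transversion)
base 26: A→C (purine→pyrimidine, transversion)
base 29: G→C (purine→pyrimidine, transversion)
base 32: C→G (pyrimidine→purine, transversion)

4 transitions, 6 transversions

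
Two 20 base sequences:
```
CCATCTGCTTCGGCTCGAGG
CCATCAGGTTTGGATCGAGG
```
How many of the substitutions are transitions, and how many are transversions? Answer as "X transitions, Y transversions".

1 transition, 3 transversions

Transitions (purine↔purine or pyrimidine↔pyrimidine): 11 C→T.
Transversions (purine↔pyrimidine): 6 T→A, 8 C→G, 14 C→A.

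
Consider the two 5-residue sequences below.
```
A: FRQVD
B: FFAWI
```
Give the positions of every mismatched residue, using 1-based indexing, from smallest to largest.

2, 3, 4, 5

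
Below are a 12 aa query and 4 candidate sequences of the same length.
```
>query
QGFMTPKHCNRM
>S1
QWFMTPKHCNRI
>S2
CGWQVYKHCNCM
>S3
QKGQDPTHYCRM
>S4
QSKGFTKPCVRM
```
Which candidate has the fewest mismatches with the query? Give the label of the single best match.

S1 differs at 2 positions; S2 differs at 6 positions; S3 differs at 7 positions; S4 differs at 7 positions. The closest is S1.

S1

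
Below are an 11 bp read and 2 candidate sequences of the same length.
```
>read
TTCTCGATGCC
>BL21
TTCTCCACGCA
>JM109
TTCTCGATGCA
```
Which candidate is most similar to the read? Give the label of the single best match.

JM109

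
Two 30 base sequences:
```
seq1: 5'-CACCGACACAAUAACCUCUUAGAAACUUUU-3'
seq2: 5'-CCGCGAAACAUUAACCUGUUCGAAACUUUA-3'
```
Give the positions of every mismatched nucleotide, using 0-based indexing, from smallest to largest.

Differences at position 1 (A→C), position 2 (C→G), position 6 (C→A), position 10 (A→U), position 17 (C→G), position 20 (A→C), position 29 (U→A).

1, 2, 6, 10, 17, 20, 29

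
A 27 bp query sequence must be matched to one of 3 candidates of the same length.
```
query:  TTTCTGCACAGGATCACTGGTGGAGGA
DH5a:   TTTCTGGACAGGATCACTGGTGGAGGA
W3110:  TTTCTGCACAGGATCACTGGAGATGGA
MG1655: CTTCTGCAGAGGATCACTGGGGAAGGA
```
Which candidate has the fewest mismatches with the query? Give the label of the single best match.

DH5a

Hamming distances to query — DH5a: 1; W3110: 3; MG1655: 4.
Smallest is DH5a with 1 mismatch.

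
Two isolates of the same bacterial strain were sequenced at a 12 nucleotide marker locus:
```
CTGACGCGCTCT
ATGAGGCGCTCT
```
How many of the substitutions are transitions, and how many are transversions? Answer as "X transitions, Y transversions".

Mismatches (1-based):
base 1: C→A (pyrimidine→purine, transversion)
base 5: C→G (pyrimidine→purine, transversion)

0 transitions, 2 transversions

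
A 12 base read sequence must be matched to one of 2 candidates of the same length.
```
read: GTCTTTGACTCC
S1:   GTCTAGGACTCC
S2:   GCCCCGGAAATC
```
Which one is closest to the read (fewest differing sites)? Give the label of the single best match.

Hamming distances to read — S1: 2; S2: 7.
Smallest is S1 with 2 mismatches.

S1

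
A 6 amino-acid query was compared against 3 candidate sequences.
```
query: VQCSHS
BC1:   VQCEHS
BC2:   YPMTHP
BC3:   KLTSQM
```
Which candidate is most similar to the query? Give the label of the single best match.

BC1

Hamming distances to query — BC1: 1; BC2: 5; BC3: 5.
Smallest is BC1 with 1 mismatch.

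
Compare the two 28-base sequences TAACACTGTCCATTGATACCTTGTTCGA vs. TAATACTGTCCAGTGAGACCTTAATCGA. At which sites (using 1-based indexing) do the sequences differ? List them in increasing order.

Differences at site 4 (C→T), site 13 (T→G), site 17 (T→G), site 23 (G→A), site 24 (T→A).

4, 13, 17, 23, 24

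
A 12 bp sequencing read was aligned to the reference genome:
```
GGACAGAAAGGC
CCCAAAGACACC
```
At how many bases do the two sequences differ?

9

The sequences differ at bases 1, 2, 3, 4, 6, 7, 9, 10, 11 (1-based) — 9 in total.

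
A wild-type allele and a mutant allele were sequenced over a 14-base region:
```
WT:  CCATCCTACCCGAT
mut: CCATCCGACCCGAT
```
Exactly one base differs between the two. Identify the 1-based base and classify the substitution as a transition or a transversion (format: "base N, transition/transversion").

base 7, transversion

Base 7 changes T→G. T is a pyrimidine and G is a purine, so this is a transversion.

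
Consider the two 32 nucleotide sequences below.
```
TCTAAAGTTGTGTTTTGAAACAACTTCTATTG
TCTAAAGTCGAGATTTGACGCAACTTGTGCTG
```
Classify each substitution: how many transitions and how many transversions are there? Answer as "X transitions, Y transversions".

Transitions (purine↔purine or pyrimidine↔pyrimidine): 9 T→C, 20 A→G, 29 A→G, 30 T→C.
Transversions (purine↔pyrimidine): 11 T→A, 13 T→A, 19 A→C, 27 C→G.

4 transitions, 4 transversions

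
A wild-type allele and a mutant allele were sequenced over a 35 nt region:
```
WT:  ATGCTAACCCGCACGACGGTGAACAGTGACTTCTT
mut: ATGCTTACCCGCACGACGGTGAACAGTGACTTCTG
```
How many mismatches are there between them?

2

Comparing position by position, 2 bases differ: 6 (A/T), 35 (T/G).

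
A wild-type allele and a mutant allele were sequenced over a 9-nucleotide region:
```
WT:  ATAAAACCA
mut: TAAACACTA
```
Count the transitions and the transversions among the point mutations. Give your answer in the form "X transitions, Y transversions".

Mismatches (1-based):
site 1: A→T (purine→pyrimidine, transversion)
site 2: T→A (pyrimidine→purine, transversion)
site 5: A→C (purine→pyrimidine, transversion)
site 8: C→T (pyrimidine→pyrimidine, transition)

1 transition, 3 transversions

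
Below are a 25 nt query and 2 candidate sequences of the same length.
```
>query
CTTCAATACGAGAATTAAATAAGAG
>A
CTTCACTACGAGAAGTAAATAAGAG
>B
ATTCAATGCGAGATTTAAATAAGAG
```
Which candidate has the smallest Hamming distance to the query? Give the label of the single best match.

A

Hamming distances to query — A: 2; B: 3.
Smallest is A with 2 mismatches.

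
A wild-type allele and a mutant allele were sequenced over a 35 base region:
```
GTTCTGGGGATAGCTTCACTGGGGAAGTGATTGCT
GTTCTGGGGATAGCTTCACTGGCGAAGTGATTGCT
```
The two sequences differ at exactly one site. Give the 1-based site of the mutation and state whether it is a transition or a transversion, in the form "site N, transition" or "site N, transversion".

Site 23 changes G→C. G is a purine and C is a pyrimidine, so this is a transversion.

site 23, transversion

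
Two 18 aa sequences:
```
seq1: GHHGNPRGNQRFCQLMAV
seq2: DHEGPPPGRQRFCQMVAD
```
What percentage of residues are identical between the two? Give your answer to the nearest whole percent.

Mismatches at positions 1, 3, 5, 7, 9, 15, 16, 18 (1-based): 8 of 18.
Identical positions: 10/18 = 55.56% → 56%.

56%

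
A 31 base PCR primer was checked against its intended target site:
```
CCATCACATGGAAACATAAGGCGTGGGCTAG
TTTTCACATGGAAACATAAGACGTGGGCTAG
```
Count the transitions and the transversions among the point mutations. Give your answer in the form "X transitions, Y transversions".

Transitions (purine↔purine or pyrimidine↔pyrimidine): 1 C→T, 2 C→T, 21 G→A.
Transversions (purine↔pyrimidine): 3 A→T.

3 transitions, 1 transversion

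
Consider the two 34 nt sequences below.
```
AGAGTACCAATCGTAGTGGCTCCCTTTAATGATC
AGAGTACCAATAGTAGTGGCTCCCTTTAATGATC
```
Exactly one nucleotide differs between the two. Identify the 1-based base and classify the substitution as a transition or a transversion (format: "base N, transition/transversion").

base 12, transversion

The sequences differ only at base 12: C→A (pyrimidine→purine), a transversion.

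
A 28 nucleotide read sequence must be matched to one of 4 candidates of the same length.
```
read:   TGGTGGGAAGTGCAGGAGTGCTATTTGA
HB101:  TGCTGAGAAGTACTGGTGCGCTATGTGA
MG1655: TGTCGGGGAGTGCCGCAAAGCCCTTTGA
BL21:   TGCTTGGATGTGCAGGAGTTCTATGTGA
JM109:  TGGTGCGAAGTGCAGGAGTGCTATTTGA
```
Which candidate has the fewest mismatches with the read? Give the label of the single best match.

JM109

Hamming distances to read — HB101: 7; MG1655: 9; BL21: 5; JM109: 1.
Smallest is JM109 with 1 mismatch.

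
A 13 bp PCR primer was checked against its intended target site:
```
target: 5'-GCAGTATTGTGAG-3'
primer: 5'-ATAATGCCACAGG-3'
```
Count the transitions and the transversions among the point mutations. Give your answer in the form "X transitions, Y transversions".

10 transitions, 0 transversions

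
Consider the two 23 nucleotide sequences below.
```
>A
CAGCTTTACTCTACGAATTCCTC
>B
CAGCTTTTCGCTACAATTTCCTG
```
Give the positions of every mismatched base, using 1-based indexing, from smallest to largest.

Scanning 1-based: 8: A/T; 10: T/G; 15: G/A; 17: A/T; 23: C/G.

8, 10, 15, 17, 23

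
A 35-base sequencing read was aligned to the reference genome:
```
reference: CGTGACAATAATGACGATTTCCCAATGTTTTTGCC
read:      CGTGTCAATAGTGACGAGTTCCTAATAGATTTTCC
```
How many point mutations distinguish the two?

8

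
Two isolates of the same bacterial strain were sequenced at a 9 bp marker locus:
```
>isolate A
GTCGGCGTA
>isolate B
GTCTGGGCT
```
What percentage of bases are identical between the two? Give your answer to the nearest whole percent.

4 positions differ (4, 6, 8, 9), so 5 of 9 match: 5/9 = 55.56%.

56%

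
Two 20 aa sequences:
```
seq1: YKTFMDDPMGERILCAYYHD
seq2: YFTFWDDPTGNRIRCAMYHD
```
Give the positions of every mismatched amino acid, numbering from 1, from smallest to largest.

2, 5, 9, 11, 14, 17

Scanning 1-based: 2: K/F; 5: M/W; 9: M/T; 11: E/N; 14: L/R; 17: Y/M.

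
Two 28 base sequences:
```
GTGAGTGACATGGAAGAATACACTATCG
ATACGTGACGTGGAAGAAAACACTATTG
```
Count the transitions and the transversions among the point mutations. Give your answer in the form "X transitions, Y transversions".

4 transitions, 2 transversions

Mismatches (1-based):
position 1: G→A (purine→purine, transition)
position 3: G→A (purine→purine, transition)
position 4: A→C (purine→pyrimidine, transversion)
position 10: A→G (purine→purine, transition)
position 19: T→A (pyrimidine→purine, transversion)
position 27: C→T (pyrimidine→pyrimidine, transition)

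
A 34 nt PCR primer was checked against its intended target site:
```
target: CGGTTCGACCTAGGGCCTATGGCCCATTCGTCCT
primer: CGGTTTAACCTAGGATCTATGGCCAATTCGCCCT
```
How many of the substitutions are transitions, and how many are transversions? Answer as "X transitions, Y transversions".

Transitions (purine↔purine or pyrimidine↔pyrimidine): 6 C→T, 7 G→A, 15 G→A, 16 C→T, 31 T→C.
Transversions (purine↔pyrimidine): 25 C→A.

5 transitions, 1 transversion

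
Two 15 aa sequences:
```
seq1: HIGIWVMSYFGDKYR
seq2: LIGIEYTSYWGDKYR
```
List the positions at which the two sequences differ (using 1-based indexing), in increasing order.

1, 5, 6, 7, 10

Scanning 1-based: 1: H/L; 5: W/E; 6: V/Y; 7: M/T; 10: F/W.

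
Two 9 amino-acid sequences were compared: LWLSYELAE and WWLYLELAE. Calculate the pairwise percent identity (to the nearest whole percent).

67%

Mismatches at positions 1, 4, 5 (1-based): 3 of 9.
Identical positions: 6/9 = 66.67% → 67%.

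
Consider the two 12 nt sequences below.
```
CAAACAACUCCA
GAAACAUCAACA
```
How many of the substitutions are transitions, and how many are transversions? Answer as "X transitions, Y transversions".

0 transitions, 4 transversions

Mismatches (1-based):
base 1: C→G (pyrimidine→purine, transversion)
base 7: A→U (purine→pyrimidine, transversion)
base 9: U→A (pyrimidine→purine, transversion)
base 10: C→A (pyrimidine→purine, transversion)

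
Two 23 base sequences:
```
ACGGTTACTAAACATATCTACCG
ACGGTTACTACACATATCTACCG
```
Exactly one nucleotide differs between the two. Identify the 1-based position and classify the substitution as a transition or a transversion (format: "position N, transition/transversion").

Position 11 changes A→C. A is a purine and C is a pyrimidine, so this is a transversion.

position 11, transversion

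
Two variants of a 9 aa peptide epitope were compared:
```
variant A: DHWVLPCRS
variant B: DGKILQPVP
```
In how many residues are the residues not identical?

7

Comparing position by position, 7 residues differ: 2 (H/G), 3 (W/K), 4 (V/I), 6 (P/Q), 7 (C/P), 8 (R/V), 9 (S/P).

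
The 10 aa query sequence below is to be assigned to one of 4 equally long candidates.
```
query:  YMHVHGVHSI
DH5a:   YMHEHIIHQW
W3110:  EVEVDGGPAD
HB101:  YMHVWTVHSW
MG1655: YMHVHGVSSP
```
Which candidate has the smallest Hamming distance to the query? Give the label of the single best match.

DH5a differs at 5 residues; W3110 differs at 8 residues; HB101 differs at 3 residues; MG1655 differs at 2 residues. The closest is MG1655.

MG1655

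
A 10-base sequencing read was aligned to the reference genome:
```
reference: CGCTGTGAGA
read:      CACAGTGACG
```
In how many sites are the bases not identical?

The sequences differ at sites 2, 4, 9, 10 (1-based) — 4 in total.

4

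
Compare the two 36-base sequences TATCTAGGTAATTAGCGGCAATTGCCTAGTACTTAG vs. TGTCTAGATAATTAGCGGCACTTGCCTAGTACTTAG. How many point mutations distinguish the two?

3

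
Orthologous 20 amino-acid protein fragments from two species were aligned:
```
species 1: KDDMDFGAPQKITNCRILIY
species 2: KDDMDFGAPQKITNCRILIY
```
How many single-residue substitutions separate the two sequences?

No positions differ; the sequences are identical.

0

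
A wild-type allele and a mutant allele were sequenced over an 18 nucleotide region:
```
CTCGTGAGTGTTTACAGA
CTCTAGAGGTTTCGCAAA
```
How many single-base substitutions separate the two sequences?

Mismatches (1-based): position 4: G→T; position 5: T→A; position 9: T→G; position 10: G→T; position 13: T→C; position 14: A→G; position 17: G→A.

7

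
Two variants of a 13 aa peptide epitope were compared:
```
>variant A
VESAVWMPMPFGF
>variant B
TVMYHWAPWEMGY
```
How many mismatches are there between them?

Comparing position by position, 10 positions differ: 1 (V/T), 2 (E/V), 3 (S/M), 4 (A/Y), 5 (V/H), 7 (M/A), 9 (M/W), 10 (P/E), 11 (F/M), 13 (F/Y).

10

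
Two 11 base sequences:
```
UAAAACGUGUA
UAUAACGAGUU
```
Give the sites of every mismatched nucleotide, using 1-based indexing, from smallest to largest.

3, 8, 11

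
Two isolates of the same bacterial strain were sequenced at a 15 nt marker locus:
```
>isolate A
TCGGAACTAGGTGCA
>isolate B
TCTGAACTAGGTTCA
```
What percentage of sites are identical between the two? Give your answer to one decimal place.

2 positions differ (3, 13), so 13 of 15 match: 13/15 = 86.67%.

86.7%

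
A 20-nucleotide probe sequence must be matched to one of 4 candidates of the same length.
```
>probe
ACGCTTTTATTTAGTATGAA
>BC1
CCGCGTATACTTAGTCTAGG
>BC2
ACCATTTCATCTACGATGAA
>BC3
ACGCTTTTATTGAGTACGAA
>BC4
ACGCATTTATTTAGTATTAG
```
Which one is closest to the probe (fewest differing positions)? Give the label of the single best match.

BC3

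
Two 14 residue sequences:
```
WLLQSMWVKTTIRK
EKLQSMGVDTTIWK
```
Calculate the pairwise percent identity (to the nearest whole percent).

64%

Mismatches at positions 1, 2, 7, 9, 13 (1-based): 5 of 14.
Identical positions: 9/14 = 64.29% → 64%.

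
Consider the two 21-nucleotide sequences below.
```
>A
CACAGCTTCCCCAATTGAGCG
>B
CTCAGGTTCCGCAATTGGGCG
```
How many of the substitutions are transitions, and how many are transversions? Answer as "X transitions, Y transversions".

Mismatches (1-based):
site 2: A→T (purine→pyrimidine, transversion)
site 6: C→G (pyrimidine→purine, transversion)
site 11: C→G (pyrimidine→purine, transversion)
site 18: A→G (purine→purine, transition)

1 transition, 3 transversions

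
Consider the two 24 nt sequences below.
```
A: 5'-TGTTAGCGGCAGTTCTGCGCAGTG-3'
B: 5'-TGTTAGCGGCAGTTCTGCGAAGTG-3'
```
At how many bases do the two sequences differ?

Mismatches (1-based): base 20: C→A.

1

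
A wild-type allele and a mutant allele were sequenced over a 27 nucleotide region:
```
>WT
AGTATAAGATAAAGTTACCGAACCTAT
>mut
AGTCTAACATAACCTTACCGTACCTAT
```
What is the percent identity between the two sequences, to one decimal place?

81.5%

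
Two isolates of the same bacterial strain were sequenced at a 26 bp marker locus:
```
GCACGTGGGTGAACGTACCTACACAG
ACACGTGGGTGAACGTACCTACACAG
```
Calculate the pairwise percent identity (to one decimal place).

96.2%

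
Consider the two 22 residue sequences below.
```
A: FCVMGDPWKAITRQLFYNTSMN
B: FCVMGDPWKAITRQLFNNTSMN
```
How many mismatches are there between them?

1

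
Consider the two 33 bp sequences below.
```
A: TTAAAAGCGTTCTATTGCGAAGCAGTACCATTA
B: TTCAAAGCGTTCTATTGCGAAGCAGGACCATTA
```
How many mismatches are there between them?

Comparing position by position, 2 positions differ: 3 (A/C), 26 (T/G).

2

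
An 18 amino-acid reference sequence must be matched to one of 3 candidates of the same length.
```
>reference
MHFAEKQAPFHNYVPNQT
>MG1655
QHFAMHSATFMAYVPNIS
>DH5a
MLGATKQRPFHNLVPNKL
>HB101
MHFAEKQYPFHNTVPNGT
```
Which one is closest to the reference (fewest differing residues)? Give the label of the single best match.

HB101

Hamming distances to reference — MG1655: 9; DH5a: 7; HB101: 3.
Smallest is HB101 with 3 mismatches.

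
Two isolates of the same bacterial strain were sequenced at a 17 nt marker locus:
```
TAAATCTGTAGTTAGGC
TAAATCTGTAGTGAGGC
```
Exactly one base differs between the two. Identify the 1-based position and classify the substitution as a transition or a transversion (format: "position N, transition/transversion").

Position 13 changes T→G. T is a pyrimidine and G is a purine, so this is a transversion.

position 13, transversion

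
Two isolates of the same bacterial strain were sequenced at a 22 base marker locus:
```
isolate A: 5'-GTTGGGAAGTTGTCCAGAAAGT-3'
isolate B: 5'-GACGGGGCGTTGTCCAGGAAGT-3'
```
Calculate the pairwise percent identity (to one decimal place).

77.3%

Mismatches at positions 2, 3, 7, 8, 18 (1-based): 5 of 22.
Identical positions: 17/22 = 77.27% → 77.3%.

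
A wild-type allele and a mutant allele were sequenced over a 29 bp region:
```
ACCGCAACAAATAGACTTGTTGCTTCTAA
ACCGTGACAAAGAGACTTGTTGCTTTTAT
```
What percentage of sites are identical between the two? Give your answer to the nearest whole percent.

83%

Mismatches at positions 5, 6, 12, 26, 29 (1-based): 5 of 29.
Identical positions: 24/29 = 82.76% → 83%.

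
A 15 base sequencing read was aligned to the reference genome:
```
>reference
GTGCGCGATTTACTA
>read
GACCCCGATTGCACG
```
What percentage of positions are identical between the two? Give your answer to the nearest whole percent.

8 positions differ (2, 3, 5, 11, 12, 13, 14, 15), so 7 of 15 match: 7/15 = 46.67%.

47%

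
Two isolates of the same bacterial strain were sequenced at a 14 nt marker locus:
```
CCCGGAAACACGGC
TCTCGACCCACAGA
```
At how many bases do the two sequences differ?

7

Comparing position by position, 7 bases differ: 1 (C/T), 3 (C/T), 4 (G/C), 7 (A/C), 8 (A/C), 12 (G/A), 14 (C/A).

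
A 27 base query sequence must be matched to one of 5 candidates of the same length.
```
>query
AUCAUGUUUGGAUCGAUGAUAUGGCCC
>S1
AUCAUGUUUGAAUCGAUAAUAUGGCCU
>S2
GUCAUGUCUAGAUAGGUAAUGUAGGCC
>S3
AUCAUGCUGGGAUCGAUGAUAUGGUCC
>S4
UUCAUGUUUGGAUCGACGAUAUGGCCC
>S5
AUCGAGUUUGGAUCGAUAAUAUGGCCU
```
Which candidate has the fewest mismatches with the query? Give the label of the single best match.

S4

Hamming distances to query — S1: 3; S2: 9; S3: 3; S4: 2; S5: 4.
Smallest is S4 with 2 mismatches.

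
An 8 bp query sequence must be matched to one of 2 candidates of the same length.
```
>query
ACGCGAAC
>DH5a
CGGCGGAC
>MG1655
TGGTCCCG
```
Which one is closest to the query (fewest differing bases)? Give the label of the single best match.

DH5a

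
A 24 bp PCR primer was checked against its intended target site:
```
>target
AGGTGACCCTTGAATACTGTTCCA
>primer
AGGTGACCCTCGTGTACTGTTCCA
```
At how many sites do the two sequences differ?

Mismatches (1-based): site 11: T→C; site 13: A→T; site 14: A→G.

3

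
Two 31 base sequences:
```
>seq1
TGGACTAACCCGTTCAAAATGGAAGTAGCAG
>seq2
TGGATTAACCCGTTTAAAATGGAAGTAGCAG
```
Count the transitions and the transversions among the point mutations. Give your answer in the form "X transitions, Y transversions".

Mismatches (1-based):
site 5: C→T (pyrimidine→pyrimidine, transition)
site 15: C→T (pyrimidine→pyrimidine, transition)

2 transitions, 0 transversions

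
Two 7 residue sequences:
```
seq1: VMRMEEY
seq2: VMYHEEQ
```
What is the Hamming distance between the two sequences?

3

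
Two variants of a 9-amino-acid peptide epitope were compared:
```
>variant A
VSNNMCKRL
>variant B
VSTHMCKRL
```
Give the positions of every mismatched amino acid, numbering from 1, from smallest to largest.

3, 4

Differences at position 3 (N→T), position 4 (N→H).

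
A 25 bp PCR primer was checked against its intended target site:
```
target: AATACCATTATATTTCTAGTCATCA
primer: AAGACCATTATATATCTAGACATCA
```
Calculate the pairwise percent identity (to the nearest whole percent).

88%

3 positions differ (3, 14, 20), so 22 of 25 match: 22/25 = 88%.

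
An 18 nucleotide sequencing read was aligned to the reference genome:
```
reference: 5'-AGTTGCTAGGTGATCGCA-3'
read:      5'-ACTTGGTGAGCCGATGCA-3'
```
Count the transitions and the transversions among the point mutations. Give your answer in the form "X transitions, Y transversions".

5 transitions, 4 transversions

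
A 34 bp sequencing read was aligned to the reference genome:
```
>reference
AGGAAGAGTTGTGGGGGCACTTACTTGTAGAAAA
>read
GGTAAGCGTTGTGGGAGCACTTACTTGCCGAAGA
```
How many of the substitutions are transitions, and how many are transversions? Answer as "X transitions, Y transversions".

Mismatches (1-based):
site 1: A→G (purine→purine, transition)
site 3: G→T (purine→pyrimidine, transversion)
site 7: A→C (purine→pyrimidine, transversion)
site 16: G→A (purine→purine, transition)
site 28: T→C (pyrimidine→pyrimidine, transition)
site 29: A→C (purine→pyrimidine, transversion)
site 33: A→G (purine→purine, transition)

4 transitions, 3 transversions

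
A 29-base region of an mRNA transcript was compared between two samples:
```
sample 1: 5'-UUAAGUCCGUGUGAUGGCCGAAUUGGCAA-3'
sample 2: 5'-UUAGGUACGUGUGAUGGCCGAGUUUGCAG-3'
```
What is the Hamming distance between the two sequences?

5

The sequences differ at bases 4, 7, 22, 25, 29 (1-based) — 5 in total.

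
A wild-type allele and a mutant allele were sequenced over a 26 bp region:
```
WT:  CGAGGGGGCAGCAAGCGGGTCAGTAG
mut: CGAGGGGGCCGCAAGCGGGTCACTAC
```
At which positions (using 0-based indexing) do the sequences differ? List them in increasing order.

9, 22, 25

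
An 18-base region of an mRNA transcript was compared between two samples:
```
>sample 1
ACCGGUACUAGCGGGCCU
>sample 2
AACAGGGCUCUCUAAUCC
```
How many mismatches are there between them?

11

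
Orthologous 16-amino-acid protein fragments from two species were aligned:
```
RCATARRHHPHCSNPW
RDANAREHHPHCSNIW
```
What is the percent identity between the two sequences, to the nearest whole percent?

75%

4 positions differ (2, 4, 7, 15), so 12 of 16 match: 12/16 = 75%.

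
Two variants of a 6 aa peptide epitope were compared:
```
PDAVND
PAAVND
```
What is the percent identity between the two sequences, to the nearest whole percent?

83%

Mismatch at position 2 (1-based): 1 of 6.
Identical positions: 5/6 = 83.33% → 83%.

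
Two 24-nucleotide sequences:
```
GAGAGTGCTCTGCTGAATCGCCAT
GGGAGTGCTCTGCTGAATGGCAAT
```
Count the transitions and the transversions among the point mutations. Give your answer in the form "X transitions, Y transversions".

Transitions (purine↔purine or pyrimidine↔pyrimidine): 2 A→G.
Transversions (purine↔pyrimidine): 19 C→G, 22 C→A.

1 transition, 2 transversions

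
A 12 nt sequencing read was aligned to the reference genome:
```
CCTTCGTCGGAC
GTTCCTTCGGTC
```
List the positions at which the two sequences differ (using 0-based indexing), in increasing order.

Scanning 0-based: 0: C/G; 1: C/T; 3: T/C; 5: G/T; 10: A/T.

0, 1, 3, 5, 10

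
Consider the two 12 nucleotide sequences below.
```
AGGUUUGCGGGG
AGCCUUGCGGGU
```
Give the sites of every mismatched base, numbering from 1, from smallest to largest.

3, 4, 12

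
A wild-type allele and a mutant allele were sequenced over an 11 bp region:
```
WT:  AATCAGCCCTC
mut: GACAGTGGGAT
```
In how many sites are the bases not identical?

Comparing position by position, 10 sites differ: 1 (A/G), 3 (T/C), 4 (C/A), 5 (A/G), 6 (G/T), 7 (C/G), 8 (C/G), 9 (C/G), 10 (T/A), 11 (C/T).

10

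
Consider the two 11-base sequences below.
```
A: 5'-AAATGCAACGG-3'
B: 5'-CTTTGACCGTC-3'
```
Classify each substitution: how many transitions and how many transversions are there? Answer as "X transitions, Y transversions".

Mismatches (1-based):
position 1: A→C (purine→pyrimidine, transversion)
position 2: A→T (purine→pyrimidine, transversion)
position 3: A→T (purine→pyrimidine, transversion)
position 6: C→A (pyrimidine→purine, transversion)
position 7: A→C (purine→pyrimidine, transversion)
position 8: A→C (purine→pyrimidine, transversion)
position 9: C→G (pyrimidine→purine, transversion)
position 10: G→T (purine→pyrimidine, transversion)
position 11: G→C (purine→pyrimidine, transversion)

0 transitions, 9 transversions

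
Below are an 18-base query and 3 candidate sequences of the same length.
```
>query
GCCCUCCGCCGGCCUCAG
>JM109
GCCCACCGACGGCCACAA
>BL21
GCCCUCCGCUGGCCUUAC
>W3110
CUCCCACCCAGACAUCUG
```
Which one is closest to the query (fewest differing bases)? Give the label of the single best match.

BL21

JM109 differs at 4 bases; BL21 differs at 3 bases; W3110 differs at 9 bases. The closest is BL21.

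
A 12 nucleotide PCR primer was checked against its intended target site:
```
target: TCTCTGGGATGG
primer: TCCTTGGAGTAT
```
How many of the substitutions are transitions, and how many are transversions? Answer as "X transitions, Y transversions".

Mismatches (1-based):
position 3: T→C (pyrimidine→pyrimidine, transition)
position 4: C→T (pyrimidine→pyrimidine, transition)
position 8: G→A (purine→purine, transition)
position 9: A→G (purine→purine, transition)
position 11: G→A (purine→purine, transition)
position 12: G→T (purine→pyrimidine, transversion)

5 transitions, 1 transversion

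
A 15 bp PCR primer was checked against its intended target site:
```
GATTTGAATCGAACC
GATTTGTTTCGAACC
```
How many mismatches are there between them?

Comparing position by position, 2 positions differ: 7 (A/T), 8 (A/T).

2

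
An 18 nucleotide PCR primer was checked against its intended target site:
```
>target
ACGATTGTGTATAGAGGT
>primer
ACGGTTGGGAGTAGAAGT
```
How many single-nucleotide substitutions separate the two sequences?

Comparing position by position, 5 sites differ: 4 (A/G), 8 (T/G), 10 (T/A), 11 (A/G), 16 (G/A).

5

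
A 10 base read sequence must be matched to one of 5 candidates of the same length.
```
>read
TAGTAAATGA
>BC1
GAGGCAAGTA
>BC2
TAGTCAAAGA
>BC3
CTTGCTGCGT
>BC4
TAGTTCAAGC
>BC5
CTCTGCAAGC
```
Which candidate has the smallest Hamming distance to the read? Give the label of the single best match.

BC2

BC1 differs at 5 sites; BC2 differs at 2 sites; BC3 differs at 9 sites; BC4 differs at 4 sites; BC5 differs at 7 sites. The closest is BC2.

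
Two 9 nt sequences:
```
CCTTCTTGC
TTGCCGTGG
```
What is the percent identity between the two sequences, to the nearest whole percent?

33%

6 positions differ (1, 2, 3, 4, 6, 9), so 3 of 9 match: 3/9 = 33.33%.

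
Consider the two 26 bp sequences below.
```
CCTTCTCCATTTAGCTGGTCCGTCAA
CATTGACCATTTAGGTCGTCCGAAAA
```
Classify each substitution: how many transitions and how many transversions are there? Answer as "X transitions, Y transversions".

0 transitions, 7 transversions

Mismatches (1-based):
base 2: C→A (pyrimidine→purine, transversion)
base 5: C→G (pyrimidine→purine, transversion)
base 6: T→A (pyrimidine→purine, transversion)
base 15: C→G (pyrimidine→purine, transversion)
base 17: G→C (purine→pyrimidine, transversion)
base 23: T→A (pyrimidine→purine, transversion)
base 24: C→A (pyrimidine→purine, transversion)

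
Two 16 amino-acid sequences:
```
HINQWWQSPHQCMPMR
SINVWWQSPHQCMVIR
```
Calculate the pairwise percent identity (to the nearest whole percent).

4 positions differ (1, 4, 14, 15), so 12 of 16 match: 12/16 = 75%.

75%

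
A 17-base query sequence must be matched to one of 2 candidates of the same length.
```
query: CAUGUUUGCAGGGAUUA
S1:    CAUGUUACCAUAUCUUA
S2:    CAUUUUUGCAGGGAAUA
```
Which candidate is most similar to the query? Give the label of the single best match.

S1 differs at 6 positions; S2 differs at 2 positions. The closest is S2.

S2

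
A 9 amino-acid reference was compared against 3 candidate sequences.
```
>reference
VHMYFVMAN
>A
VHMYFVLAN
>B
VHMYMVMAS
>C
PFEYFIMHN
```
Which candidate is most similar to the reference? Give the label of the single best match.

A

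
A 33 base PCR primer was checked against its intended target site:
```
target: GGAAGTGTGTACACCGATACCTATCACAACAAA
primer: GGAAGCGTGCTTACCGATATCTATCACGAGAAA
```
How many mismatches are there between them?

Mismatches (1-based): base 6: T→C; base 10: T→C; base 11: A→T; base 12: C→T; base 20: C→T; base 28: A→G; base 30: C→G.

7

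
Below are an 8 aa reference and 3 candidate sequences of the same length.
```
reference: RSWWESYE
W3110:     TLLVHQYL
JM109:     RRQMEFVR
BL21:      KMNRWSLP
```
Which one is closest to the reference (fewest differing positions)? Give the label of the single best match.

JM109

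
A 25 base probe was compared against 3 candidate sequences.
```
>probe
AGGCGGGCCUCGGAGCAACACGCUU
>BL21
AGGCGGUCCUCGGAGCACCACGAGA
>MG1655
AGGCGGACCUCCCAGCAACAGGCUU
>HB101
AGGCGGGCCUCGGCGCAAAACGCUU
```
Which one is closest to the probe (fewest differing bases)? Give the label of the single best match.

HB101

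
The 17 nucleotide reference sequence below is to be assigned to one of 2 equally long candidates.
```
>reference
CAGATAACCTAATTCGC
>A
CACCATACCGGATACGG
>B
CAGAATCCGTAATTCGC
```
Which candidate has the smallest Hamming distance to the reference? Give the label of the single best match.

Hamming distances to reference — A: 8; B: 4.
Smallest is B with 4 mismatches.

B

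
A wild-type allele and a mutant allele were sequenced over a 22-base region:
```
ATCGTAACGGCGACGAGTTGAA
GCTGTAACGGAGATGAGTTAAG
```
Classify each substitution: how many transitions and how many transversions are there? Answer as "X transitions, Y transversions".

6 transitions, 1 transversion

Transitions (purine↔purine or pyrimidine↔pyrimidine): 1 A→G, 2 T→C, 3 C→T, 14 C→T, 20 G→A, 22 A→G.
Transversions (purine↔pyrimidine): 11 C→A.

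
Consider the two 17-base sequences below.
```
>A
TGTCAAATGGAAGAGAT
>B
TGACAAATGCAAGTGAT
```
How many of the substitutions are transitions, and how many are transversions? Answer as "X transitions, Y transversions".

Transitions (purine↔purine or pyrimidine↔pyrimidine): none.
Transversions (purine↔pyrimidine): 3 T→A, 10 G→C, 14 A→T.

0 transitions, 3 transversions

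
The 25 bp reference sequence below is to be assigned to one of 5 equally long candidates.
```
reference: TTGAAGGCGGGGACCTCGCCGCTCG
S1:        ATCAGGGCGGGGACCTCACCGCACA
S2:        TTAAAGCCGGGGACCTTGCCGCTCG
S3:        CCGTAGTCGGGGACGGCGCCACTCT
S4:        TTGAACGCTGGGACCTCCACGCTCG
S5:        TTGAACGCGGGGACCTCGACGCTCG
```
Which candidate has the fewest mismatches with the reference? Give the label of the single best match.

S1 differs at 6 positions; S2 differs at 3 positions; S3 differs at 8 positions; S4 differs at 4 positions; S5 differs at 2 positions. The closest is S5.

S5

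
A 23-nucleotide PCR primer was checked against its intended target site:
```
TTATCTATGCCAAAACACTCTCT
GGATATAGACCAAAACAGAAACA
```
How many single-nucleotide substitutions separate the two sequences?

10

Comparing position by position, 10 positions differ: 1 (T/G), 2 (T/G), 5 (C/A), 8 (T/G), 9 (G/A), 18 (C/G), 19 (T/A), 20 (C/A), 21 (T/A), 23 (T/A).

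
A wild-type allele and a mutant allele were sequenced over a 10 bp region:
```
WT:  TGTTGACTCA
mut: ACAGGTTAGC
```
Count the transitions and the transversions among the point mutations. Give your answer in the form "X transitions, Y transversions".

1 transition, 8 transversions

Mismatches (1-based):
base 1: T→A (pyrimidine→purine, transversion)
base 2: G→C (purine→pyrimidine, transversion)
base 3: T→A (pyrimidine→purine, transversion)
base 4: T→G (pyrimidine→purine, transversion)
base 6: A→T (purine→pyrimidine, transversion)
base 7: C→T (pyrimidine→pyrimidine, transition)
base 8: T→A (pyrimidine→purine, transversion)
base 9: C→G (pyrimidine→purine, transversion)
base 10: A→C (purine→pyrimidine, transversion)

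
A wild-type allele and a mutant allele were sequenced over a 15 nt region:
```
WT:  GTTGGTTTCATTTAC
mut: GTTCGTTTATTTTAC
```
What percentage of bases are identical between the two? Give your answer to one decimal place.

Mismatches at positions 4, 9, 10 (1-based): 3 of 15.
Identical positions: 12/15 = 80% → 80.0%.

80.0%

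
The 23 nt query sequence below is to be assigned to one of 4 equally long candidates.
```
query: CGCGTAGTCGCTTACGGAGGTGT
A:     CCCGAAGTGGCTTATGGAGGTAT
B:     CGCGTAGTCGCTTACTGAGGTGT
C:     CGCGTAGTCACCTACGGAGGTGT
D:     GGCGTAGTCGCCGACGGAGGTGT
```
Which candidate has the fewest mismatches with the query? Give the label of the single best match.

B

A differs at 5 sites; B differs at 1 site; C differs at 2 sites; D differs at 3 sites. The closest is B.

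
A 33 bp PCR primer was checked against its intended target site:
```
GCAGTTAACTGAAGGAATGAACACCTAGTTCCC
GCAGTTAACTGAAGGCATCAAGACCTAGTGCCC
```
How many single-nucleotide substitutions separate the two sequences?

The sequences differ at bases 16, 19, 22, 30 (1-based) — 4 in total.

4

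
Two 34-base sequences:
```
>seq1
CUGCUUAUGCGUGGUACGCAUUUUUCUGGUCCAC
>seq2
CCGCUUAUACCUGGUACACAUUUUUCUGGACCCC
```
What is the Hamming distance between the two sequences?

6

The sequences differ at bases 2, 9, 11, 18, 30, 33 (1-based) — 6 in total.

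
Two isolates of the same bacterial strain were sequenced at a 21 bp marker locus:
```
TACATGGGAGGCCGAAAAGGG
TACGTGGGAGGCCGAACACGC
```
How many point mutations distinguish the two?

The sequences differ at positions 4, 17, 19, 21 (1-based) — 4 in total.

4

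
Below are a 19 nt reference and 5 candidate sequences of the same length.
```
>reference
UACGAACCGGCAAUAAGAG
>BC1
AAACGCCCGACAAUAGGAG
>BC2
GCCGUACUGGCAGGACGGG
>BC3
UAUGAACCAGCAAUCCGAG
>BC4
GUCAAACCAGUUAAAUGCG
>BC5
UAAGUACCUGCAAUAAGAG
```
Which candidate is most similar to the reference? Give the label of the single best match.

BC1 differs at 7 sites; BC2 differs at 8 sites; BC3 differs at 4 sites; BC4 differs at 9 sites; BC5 differs at 3 sites. The closest is BC5.

BC5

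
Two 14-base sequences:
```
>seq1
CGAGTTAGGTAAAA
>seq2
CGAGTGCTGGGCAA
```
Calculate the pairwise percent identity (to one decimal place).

6 positions differ (6, 7, 8, 10, 11, 12), so 8 of 14 match: 8/14 = 57.14%.

57.1%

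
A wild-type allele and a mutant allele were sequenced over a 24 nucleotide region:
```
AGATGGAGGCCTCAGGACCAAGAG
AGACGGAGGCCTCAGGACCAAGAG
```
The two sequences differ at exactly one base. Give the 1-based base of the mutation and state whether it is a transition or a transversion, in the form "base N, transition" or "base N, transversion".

The sequences differ only at base 4: T→C (pyrimidine→pyrimidine), a transition.

base 4, transition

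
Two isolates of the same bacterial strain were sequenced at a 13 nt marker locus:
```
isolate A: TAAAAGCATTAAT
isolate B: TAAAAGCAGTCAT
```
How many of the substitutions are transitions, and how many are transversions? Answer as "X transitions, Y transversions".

Transitions (purine↔purine or pyrimidine↔pyrimidine): none.
Transversions (purine↔pyrimidine): 9 T→G, 11 A→C.

0 transitions, 2 transversions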